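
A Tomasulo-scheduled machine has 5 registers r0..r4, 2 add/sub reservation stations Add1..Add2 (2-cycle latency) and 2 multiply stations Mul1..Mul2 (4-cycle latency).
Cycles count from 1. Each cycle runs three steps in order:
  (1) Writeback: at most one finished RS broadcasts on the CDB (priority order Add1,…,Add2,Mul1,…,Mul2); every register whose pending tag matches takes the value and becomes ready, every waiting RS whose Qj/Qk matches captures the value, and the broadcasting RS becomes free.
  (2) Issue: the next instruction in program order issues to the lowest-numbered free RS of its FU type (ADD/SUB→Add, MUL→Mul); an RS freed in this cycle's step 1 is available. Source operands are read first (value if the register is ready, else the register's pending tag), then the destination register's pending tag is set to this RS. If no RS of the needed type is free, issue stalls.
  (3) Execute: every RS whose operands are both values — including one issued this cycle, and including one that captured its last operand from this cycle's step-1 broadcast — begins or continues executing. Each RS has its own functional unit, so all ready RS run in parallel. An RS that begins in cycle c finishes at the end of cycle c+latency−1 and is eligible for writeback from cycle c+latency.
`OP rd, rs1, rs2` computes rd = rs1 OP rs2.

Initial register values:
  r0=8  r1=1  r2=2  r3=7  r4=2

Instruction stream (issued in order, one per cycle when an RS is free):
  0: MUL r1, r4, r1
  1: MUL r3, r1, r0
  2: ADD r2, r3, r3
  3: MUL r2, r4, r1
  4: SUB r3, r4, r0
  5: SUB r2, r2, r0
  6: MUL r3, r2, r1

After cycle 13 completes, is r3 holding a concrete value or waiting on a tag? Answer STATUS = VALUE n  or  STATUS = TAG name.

STATUS = TAG Mul1

cycle 1: issue MUL r1<-Mul1 // r0:8,r1:Mul1,r2:2,r3:7,r4:2
cycle 2: issue MUL r3<-Mul2 // r0:8,r1:Mul1,r2:2,r3:Mul2,r4:2
cycle 3: issue ADD r2<-Add1 // r0:8,r1:Mul1,r2:Add1,r3:Mul2,r4:2
cycle 4: stall // r0:8,r1:Mul1,r2:Add1,r3:Mul2,r4:2
cycle 5: CDB Mul1=2; issue MUL r2<-Mul1 // r0:8,r1:2,r2:Mul1,r3:Mul2,r4:2
cycle 6: issue SUB r3<-Add2 // r0:8,r1:2,r2:Mul1,r3:Add2,r4:2
cycle 7: stall // r0:8,r1:2,r2:Mul1,r3:Add2,r4:2
cycle 8: CDB Add2=-6; issue SUB r2<-Add2 // r0:8,r1:2,r2:Add2,r3:-6,r4:2
cycle 9: CDB Mul1=4; issue MUL r3<-Mul1 // r0:8,r1:2,r2:Add2,r3:Mul1,r4:2
cycle 10: CDB Mul2=16 // r0:8,r1:2,r2:Add2,r3:Mul1,r4:2
cycle 11: CDB Add2=-4 // r0:8,r1:2,r2:-4,r3:Mul1,r4:2
cycle 12: CDB Add1=32 // r0:8,r1:2,r2:-4,r3:Mul1,r4:2
cycle 13: - // r0:8,r1:2,r2:-4,r3:Mul1,r4:2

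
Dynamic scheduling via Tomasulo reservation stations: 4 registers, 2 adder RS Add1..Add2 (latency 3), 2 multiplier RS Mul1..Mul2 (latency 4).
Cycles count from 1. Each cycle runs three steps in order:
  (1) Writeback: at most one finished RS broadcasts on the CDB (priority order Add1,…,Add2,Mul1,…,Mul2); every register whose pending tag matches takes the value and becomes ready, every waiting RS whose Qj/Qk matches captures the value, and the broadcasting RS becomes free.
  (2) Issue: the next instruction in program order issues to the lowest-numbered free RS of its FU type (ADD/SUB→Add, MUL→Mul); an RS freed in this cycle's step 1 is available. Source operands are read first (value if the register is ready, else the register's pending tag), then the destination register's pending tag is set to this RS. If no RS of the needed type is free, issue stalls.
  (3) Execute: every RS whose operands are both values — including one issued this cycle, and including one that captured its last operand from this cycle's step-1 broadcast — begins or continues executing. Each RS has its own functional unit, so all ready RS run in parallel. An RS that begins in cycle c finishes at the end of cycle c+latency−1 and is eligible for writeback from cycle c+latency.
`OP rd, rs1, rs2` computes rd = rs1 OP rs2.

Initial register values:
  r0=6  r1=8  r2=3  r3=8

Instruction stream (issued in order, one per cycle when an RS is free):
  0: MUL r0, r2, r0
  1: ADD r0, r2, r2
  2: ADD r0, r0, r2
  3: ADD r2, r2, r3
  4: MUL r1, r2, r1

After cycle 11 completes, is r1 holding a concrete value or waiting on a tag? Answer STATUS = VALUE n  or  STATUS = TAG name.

STATUS = TAG Mul1

  c1: issue MUL r0<-Mul1  regs: r0:Mul1,r1:8,r2:3,r3:8
  c2: issue ADD r0<-Add1  regs: r0:Add1,r1:8,r2:3,r3:8
  c3: issue ADD r0<-Add2  regs: r0:Add2,r1:8,r2:3,r3:8
  c4: stall  regs: r0:Add2,r1:8,r2:3,r3:8
  c5: CDB Add1=6; issue ADD r2<-Add1  regs: r0:Add2,r1:8,r2:Add1,r3:8
  c6: CDB Mul1=18; issue MUL r1<-Mul1  regs: r0:Add2,r1:Mul1,r2:Add1,r3:8
  c7: -  regs: r0:Add2,r1:Mul1,r2:Add1,r3:8
  c8: CDB Add1=11  regs: r0:Add2,r1:Mul1,r2:11,r3:8
  c9: CDB Add2=9  regs: r0:9,r1:Mul1,r2:11,r3:8
  c10: -  regs: r0:9,r1:Mul1,r2:11,r3:8
  c11: -  regs: r0:9,r1:Mul1,r2:11,r3:8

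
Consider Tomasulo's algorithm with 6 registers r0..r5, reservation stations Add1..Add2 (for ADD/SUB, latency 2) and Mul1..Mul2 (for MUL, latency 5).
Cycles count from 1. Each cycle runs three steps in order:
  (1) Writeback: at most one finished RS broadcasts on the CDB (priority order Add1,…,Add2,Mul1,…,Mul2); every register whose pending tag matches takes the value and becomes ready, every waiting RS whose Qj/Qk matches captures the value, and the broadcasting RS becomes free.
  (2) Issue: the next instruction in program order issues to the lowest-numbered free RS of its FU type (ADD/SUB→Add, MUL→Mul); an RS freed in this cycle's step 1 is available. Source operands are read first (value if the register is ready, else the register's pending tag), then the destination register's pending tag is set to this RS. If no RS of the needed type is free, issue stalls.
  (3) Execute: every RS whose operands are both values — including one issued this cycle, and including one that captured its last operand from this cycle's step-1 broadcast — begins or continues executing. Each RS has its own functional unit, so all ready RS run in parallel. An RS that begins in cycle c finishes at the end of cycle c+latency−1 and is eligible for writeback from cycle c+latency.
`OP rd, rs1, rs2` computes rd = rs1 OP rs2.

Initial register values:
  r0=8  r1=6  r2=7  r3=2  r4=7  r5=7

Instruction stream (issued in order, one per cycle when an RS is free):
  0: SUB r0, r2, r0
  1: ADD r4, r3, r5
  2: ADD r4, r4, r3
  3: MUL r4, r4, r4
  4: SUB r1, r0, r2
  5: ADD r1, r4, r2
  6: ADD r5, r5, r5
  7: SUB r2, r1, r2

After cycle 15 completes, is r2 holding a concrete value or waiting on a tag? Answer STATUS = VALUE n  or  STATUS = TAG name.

STATUS = VALUE 121

  c1: issue SUB r0<-Add1  regs: r0:Add1,r1:6,r2:7,r3:2,r4:7,r5:7
  c2: issue ADD r4<-Add2  regs: r0:Add1,r1:6,r2:7,r3:2,r4:Add2,r5:7
  c3: CDB Add1=-1; issue ADD r4<-Add1  regs: r0:-1,r1:6,r2:7,r3:2,r4:Add1,r5:7
  c4: CDB Add2=9; issue MUL r4<-Mul1  regs: r0:-1,r1:6,r2:7,r3:2,r4:Mul1,r5:7
  c5: issue SUB r1<-Add2  regs: r0:-1,r1:Add2,r2:7,r3:2,r4:Mul1,r5:7
  c6: CDB Add1=11; issue ADD r1<-Add1  regs: r0:-1,r1:Add1,r2:7,r3:2,r4:Mul1,r5:7
  c7: CDB Add2=-8; issue ADD r5<-Add2  regs: r0:-1,r1:Add1,r2:7,r3:2,r4:Mul1,r5:Add2
  c8: stall  regs: r0:-1,r1:Add1,r2:7,r3:2,r4:Mul1,r5:Add2
  c9: CDB Add2=14; issue SUB r2<-Add2  regs: r0:-1,r1:Add1,r2:Add2,r3:2,r4:Mul1,r5:14
  c10: -  regs: r0:-1,r1:Add1,r2:Add2,r3:2,r4:Mul1,r5:14
  c11: CDB Mul1=121  regs: r0:-1,r1:Add1,r2:Add2,r3:2,r4:121,r5:14
  c12: -  regs: r0:-1,r1:Add1,r2:Add2,r3:2,r4:121,r5:14
  c13: CDB Add1=128  regs: r0:-1,r1:128,r2:Add2,r3:2,r4:121,r5:14
  c14: -  regs: r0:-1,r1:128,r2:Add2,r3:2,r4:121,r5:14
  c15: CDB Add2=121  regs: r0:-1,r1:128,r2:121,r3:2,r4:121,r5:14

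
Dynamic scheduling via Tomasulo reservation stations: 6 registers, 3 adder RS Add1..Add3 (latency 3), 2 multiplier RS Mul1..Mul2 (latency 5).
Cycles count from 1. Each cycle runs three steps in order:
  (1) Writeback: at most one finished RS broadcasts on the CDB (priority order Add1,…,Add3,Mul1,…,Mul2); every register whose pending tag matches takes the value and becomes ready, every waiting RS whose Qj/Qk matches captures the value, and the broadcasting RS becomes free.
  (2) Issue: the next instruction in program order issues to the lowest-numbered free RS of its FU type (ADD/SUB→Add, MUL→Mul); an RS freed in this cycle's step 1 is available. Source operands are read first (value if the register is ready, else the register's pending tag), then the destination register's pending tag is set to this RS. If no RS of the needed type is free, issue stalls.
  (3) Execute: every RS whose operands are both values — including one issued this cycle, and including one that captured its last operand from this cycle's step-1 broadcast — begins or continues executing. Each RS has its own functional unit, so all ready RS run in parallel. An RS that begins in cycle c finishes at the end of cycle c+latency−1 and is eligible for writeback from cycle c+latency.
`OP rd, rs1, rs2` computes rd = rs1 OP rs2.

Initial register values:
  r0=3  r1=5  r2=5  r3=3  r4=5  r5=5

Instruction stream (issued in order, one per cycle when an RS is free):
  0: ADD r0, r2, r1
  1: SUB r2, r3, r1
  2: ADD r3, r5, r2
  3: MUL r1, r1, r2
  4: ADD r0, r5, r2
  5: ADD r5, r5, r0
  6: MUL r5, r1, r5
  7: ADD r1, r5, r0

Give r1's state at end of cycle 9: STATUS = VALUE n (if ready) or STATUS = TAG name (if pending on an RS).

STATUS = TAG Add1

  c1: issue ADD r0<-Add1  regs: r0:Add1,r1:5,r2:5,r3:3,r4:5,r5:5
  c2: issue SUB r2<-Add2  regs: r0:Add1,r1:5,r2:Add2,r3:3,r4:5,r5:5
  c3: issue ADD r3<-Add3  regs: r0:Add1,r1:5,r2:Add2,r3:Add3,r4:5,r5:5
  c4: CDB Add1=10; issue MUL r1<-Mul1  regs: r0:10,r1:Mul1,r2:Add2,r3:Add3,r4:5,r5:5
  c5: CDB Add2=-2; issue ADD r0<-Add1  regs: r0:Add1,r1:Mul1,r2:-2,r3:Add3,r4:5,r5:5
  c6: issue ADD r5<-Add2  regs: r0:Add1,r1:Mul1,r2:-2,r3:Add3,r4:5,r5:Add2
  c7: issue MUL r5<-Mul2  regs: r0:Add1,r1:Mul1,r2:-2,r3:Add3,r4:5,r5:Mul2
  c8: CDB Add1=3; issue ADD r1<-Add1  regs: r0:3,r1:Add1,r2:-2,r3:Add3,r4:5,r5:Mul2
  c9: CDB Add3=3  regs: r0:3,r1:Add1,r2:-2,r3:3,r4:5,r5:Mul2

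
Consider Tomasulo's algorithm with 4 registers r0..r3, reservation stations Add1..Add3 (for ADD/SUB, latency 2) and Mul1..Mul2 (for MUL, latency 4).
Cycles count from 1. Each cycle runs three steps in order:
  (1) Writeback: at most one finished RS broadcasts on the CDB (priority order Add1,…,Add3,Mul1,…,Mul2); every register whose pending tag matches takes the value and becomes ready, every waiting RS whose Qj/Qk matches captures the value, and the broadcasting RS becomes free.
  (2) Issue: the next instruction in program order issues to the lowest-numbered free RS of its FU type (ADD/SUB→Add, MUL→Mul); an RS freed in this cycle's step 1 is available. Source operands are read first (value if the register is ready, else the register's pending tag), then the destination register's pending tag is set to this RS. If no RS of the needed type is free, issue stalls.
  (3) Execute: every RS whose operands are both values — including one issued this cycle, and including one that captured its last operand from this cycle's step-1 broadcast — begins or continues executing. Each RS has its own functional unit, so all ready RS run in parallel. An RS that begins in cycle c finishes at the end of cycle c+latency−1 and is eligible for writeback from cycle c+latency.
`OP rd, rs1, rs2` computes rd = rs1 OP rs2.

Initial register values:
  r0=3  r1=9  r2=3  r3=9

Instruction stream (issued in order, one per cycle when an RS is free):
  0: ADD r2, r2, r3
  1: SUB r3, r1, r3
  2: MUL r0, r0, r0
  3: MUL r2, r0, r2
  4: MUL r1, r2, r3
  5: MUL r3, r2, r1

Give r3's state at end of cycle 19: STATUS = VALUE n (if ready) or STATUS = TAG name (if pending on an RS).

cycle 1: issue ADD r2<-Add1 // r0:3,r1:9,r2:Add1,r3:9
cycle 2: issue SUB r3<-Add2 // r0:3,r1:9,r2:Add1,r3:Add2
cycle 3: CDB Add1=12; issue MUL r0<-Mul1 // r0:Mul1,r1:9,r2:12,r3:Add2
cycle 4: CDB Add2=0; issue MUL r2<-Mul2 // r0:Mul1,r1:9,r2:Mul2,r3:0
cycle 5: stall // r0:Mul1,r1:9,r2:Mul2,r3:0
cycle 6: stall // r0:Mul1,r1:9,r2:Mul2,r3:0
cycle 7: CDB Mul1=9; issue MUL r1<-Mul1 // r0:9,r1:Mul1,r2:Mul2,r3:0
cycle 8: stall // r0:9,r1:Mul1,r2:Mul2,r3:0
cycle 9: stall // r0:9,r1:Mul1,r2:Mul2,r3:0
cycle 10: stall // r0:9,r1:Mul1,r2:Mul2,r3:0
cycle 11: CDB Mul2=108; issue MUL r3<-Mul2 // r0:9,r1:Mul1,r2:108,r3:Mul2
cycle 12: - // r0:9,r1:Mul1,r2:108,r3:Mul2
cycle 13: - // r0:9,r1:Mul1,r2:108,r3:Mul2
cycle 14: - // r0:9,r1:Mul1,r2:108,r3:Mul2
cycle 15: CDB Mul1=0 // r0:9,r1:0,r2:108,r3:Mul2
cycle 16: - // r0:9,r1:0,r2:108,r3:Mul2
cycle 17: - // r0:9,r1:0,r2:108,r3:Mul2
cycle 18: - // r0:9,r1:0,r2:108,r3:Mul2
cycle 19: CDB Mul2=0 // r0:9,r1:0,r2:108,r3:0

STATUS = VALUE 0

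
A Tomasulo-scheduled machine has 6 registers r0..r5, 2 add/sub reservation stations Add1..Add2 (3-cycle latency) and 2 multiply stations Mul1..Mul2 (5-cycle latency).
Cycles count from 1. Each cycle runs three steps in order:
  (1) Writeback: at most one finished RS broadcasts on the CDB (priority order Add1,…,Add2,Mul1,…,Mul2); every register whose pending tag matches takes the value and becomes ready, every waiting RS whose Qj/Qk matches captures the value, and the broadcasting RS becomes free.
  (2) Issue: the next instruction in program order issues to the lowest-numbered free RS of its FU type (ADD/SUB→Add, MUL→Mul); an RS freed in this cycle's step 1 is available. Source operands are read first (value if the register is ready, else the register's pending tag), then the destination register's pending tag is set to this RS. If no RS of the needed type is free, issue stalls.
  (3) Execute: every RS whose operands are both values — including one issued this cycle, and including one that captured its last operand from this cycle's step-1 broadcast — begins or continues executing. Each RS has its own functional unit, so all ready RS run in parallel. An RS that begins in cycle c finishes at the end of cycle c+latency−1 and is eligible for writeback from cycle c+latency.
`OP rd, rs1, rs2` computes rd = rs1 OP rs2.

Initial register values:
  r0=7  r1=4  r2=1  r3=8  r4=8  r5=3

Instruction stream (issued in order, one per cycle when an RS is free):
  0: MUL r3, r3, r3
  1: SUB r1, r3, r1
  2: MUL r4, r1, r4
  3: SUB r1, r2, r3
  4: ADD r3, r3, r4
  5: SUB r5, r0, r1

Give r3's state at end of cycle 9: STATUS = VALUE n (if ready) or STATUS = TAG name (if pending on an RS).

STATUS = TAG Add1

cycle 1: issue MUL r3<-Mul1 // r0:7,r1:4,r2:1,r3:Mul1,r4:8,r5:3
cycle 2: issue SUB r1<-Add1 // r0:7,r1:Add1,r2:1,r3:Mul1,r4:8,r5:3
cycle 3: issue MUL r4<-Mul2 // r0:7,r1:Add1,r2:1,r3:Mul1,r4:Mul2,r5:3
cycle 4: issue SUB r1<-Add2 // r0:7,r1:Add2,r2:1,r3:Mul1,r4:Mul2,r5:3
cycle 5: stall // r0:7,r1:Add2,r2:1,r3:Mul1,r4:Mul2,r5:3
cycle 6: CDB Mul1=64; stall // r0:7,r1:Add2,r2:1,r3:64,r4:Mul2,r5:3
cycle 7: stall // r0:7,r1:Add2,r2:1,r3:64,r4:Mul2,r5:3
cycle 8: stall // r0:7,r1:Add2,r2:1,r3:64,r4:Mul2,r5:3
cycle 9: CDB Add1=60; issue ADD r3<-Add1 // r0:7,r1:Add2,r2:1,r3:Add1,r4:Mul2,r5:3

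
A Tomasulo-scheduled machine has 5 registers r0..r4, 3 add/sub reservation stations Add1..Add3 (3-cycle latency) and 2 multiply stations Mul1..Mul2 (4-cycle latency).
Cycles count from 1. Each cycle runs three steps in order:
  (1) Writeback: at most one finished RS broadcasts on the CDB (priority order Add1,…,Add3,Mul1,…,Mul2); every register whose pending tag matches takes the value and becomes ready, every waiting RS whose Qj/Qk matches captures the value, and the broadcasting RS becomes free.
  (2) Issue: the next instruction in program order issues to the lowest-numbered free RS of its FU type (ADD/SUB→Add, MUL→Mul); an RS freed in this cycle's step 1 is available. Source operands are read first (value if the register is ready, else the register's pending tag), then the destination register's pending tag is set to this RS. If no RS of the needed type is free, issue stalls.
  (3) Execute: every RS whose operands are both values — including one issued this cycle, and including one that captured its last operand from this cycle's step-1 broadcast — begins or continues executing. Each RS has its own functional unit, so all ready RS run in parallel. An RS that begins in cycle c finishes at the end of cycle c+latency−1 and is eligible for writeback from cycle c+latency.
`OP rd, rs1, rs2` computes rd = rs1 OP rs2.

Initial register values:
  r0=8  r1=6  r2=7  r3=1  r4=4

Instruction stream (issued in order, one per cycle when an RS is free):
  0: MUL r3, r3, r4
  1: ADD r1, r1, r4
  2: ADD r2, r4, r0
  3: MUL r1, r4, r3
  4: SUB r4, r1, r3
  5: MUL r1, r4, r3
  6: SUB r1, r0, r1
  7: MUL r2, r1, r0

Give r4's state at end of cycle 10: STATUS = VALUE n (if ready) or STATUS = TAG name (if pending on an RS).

  c1: issue MUL r3<-Mul1  regs: r0:8,r1:6,r2:7,r3:Mul1,r4:4
  c2: issue ADD r1<-Add1  regs: r0:8,r1:Add1,r2:7,r3:Mul1,r4:4
  c3: issue ADD r2<-Add2  regs: r0:8,r1:Add1,r2:Add2,r3:Mul1,r4:4
  c4: issue MUL r1<-Mul2  regs: r0:8,r1:Mul2,r2:Add2,r3:Mul1,r4:4
  c5: CDB Add1=10; issue SUB r4<-Add1  regs: r0:8,r1:Mul2,r2:Add2,r3:Mul1,r4:Add1
  c6: CDB Add2=12; stall  regs: r0:8,r1:Mul2,r2:12,r3:Mul1,r4:Add1
  c7: CDB Mul1=4; issue MUL r1<-Mul1  regs: r0:8,r1:Mul1,r2:12,r3:4,r4:Add1
  c8: issue SUB r1<-Add2  regs: r0:8,r1:Add2,r2:12,r3:4,r4:Add1
  c9: stall  regs: r0:8,r1:Add2,r2:12,r3:4,r4:Add1
  c10: stall  regs: r0:8,r1:Add2,r2:12,r3:4,r4:Add1

STATUS = TAG Add1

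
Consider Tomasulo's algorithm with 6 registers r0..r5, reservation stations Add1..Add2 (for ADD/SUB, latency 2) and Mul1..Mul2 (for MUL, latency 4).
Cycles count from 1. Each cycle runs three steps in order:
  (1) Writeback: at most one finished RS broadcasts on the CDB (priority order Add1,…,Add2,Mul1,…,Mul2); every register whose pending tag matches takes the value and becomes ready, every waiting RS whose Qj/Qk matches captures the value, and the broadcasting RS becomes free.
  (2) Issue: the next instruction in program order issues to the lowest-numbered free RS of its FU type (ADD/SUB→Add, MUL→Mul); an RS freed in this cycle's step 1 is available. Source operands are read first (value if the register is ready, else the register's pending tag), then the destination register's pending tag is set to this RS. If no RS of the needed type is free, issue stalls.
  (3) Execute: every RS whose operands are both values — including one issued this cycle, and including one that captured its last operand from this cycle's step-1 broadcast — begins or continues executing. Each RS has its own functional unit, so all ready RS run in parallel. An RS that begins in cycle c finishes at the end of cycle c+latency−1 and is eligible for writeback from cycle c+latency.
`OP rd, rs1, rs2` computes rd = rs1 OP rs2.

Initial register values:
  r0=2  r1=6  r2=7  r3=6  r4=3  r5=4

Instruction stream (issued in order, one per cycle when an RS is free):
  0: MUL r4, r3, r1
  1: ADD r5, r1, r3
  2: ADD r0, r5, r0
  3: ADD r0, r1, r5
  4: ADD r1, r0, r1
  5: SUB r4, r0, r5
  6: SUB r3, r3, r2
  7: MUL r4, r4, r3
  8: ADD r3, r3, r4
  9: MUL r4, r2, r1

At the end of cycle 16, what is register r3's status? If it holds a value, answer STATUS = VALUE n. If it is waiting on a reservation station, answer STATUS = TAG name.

STATUS = VALUE -7

cycle 1: issue MUL r4<-Mul1 // r0:2,r1:6,r2:7,r3:6,r4:Mul1,r5:4
cycle 2: issue ADD r5<-Add1 // r0:2,r1:6,r2:7,r3:6,r4:Mul1,r5:Add1
cycle 3: issue ADD r0<-Add2 // r0:Add2,r1:6,r2:7,r3:6,r4:Mul1,r5:Add1
cycle 4: CDB Add1=12; issue ADD r0<-Add1 // r0:Add1,r1:6,r2:7,r3:6,r4:Mul1,r5:12
cycle 5: CDB Mul1=36; stall // r0:Add1,r1:6,r2:7,r3:6,r4:36,r5:12
cycle 6: CDB Add1=18; issue ADD r1<-Add1 // r0:18,r1:Add1,r2:7,r3:6,r4:36,r5:12
cycle 7: CDB Add2=14; issue SUB r4<-Add2 // r0:18,r1:Add1,r2:7,r3:6,r4:Add2,r5:12
cycle 8: CDB Add1=24; issue SUB r3<-Add1 // r0:18,r1:24,r2:7,r3:Add1,r4:Add2,r5:12
cycle 9: CDB Add2=6; issue MUL r4<-Mul1 // r0:18,r1:24,r2:7,r3:Add1,r4:Mul1,r5:12
cycle 10: CDB Add1=-1; issue ADD r3<-Add1 // r0:18,r1:24,r2:7,r3:Add1,r4:Mul1,r5:12
cycle 11: issue MUL r4<-Mul2 // r0:18,r1:24,r2:7,r3:Add1,r4:Mul2,r5:12
cycle 12: - // r0:18,r1:24,r2:7,r3:Add1,r4:Mul2,r5:12
cycle 13: - // r0:18,r1:24,r2:7,r3:Add1,r4:Mul2,r5:12
cycle 14: CDB Mul1=-6 // r0:18,r1:24,r2:7,r3:Add1,r4:Mul2,r5:12
cycle 15: CDB Mul2=168 // r0:18,r1:24,r2:7,r3:Add1,r4:168,r5:12
cycle 16: CDB Add1=-7 // r0:18,r1:24,r2:7,r3:-7,r4:168,r5:12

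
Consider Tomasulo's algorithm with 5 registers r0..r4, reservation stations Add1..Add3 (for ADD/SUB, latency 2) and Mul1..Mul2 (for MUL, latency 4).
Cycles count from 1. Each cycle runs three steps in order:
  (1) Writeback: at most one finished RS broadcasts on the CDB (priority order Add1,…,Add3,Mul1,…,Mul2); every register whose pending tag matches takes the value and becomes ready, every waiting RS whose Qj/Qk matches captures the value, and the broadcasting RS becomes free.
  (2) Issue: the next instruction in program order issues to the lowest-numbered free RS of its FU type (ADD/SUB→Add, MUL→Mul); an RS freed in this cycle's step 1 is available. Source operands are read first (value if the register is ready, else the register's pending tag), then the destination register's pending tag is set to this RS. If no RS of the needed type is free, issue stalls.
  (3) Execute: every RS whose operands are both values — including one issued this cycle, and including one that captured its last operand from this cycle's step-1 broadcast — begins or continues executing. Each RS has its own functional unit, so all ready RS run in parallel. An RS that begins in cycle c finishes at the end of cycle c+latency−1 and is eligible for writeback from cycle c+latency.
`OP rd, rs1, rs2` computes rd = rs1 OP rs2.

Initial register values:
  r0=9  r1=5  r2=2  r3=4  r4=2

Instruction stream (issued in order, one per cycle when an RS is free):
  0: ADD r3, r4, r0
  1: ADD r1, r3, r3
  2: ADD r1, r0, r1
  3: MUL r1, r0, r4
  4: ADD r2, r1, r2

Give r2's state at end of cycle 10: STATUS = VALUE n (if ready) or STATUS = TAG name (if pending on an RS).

cycle 1: issue ADD r3<-Add1 // r0:9,r1:5,r2:2,r3:Add1,r4:2
cycle 2: issue ADD r1<-Add2 // r0:9,r1:Add2,r2:2,r3:Add1,r4:2
cycle 3: CDB Add1=11; issue ADD r1<-Add1 // r0:9,r1:Add1,r2:2,r3:11,r4:2
cycle 4: issue MUL r1<-Mul1 // r0:9,r1:Mul1,r2:2,r3:11,r4:2
cycle 5: CDB Add2=22; issue ADD r2<-Add2 // r0:9,r1:Mul1,r2:Add2,r3:11,r4:2
cycle 6: - // r0:9,r1:Mul1,r2:Add2,r3:11,r4:2
cycle 7: CDB Add1=31 // r0:9,r1:Mul1,r2:Add2,r3:11,r4:2
cycle 8: CDB Mul1=18 // r0:9,r1:18,r2:Add2,r3:11,r4:2
cycle 9: - // r0:9,r1:18,r2:Add2,r3:11,r4:2
cycle 10: CDB Add2=20 // r0:9,r1:18,r2:20,r3:11,r4:2

STATUS = VALUE 20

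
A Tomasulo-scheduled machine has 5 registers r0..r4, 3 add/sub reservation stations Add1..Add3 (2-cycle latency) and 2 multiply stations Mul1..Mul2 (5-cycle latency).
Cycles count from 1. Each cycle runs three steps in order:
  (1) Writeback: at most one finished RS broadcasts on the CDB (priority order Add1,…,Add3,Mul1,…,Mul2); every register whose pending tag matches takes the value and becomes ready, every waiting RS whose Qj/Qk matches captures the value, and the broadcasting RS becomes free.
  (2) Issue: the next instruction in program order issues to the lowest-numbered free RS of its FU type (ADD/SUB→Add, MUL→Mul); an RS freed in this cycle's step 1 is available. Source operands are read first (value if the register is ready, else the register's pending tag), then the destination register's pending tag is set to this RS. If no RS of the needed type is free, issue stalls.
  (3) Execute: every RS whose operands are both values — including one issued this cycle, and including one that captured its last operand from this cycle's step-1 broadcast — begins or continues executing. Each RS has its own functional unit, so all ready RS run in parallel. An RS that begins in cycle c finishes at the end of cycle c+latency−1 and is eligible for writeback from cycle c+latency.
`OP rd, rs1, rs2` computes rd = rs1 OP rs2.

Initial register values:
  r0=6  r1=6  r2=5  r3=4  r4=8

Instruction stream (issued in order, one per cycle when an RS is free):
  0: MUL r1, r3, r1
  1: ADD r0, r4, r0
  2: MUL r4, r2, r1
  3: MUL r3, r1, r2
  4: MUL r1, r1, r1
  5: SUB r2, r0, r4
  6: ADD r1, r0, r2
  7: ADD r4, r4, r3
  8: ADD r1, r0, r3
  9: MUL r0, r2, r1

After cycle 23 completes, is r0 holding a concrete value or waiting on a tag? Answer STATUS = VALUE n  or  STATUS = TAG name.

STATUS = VALUE -14204

  c1: issue MUL r1<-Mul1  regs: r0:6,r1:Mul1,r2:5,r3:4,r4:8
  c2: issue ADD r0<-Add1  regs: r0:Add1,r1:Mul1,r2:5,r3:4,r4:8
  c3: issue MUL r4<-Mul2  regs: r0:Add1,r1:Mul1,r2:5,r3:4,r4:Mul2
  c4: CDB Add1=14; stall  regs: r0:14,r1:Mul1,r2:5,r3:4,r4:Mul2
  c5: stall  regs: r0:14,r1:Mul1,r2:5,r3:4,r4:Mul2
  c6: CDB Mul1=24; issue MUL r3<-Mul1  regs: r0:14,r1:24,r2:5,r3:Mul1,r4:Mul2
  c7: stall  regs: r0:14,r1:24,r2:5,r3:Mul1,r4:Mul2
  c8: stall  regs: r0:14,r1:24,r2:5,r3:Mul1,r4:Mul2
  c9: stall  regs: r0:14,r1:24,r2:5,r3:Mul1,r4:Mul2
  c10: stall  regs: r0:14,r1:24,r2:5,r3:Mul1,r4:Mul2
  c11: CDB Mul1=120; issue MUL r1<-Mul1  regs: r0:14,r1:Mul1,r2:5,r3:120,r4:Mul2
  c12: CDB Mul2=120; issue SUB r2<-Add1  regs: r0:14,r1:Mul1,r2:Add1,r3:120,r4:120
  c13: issue ADD r1<-Add2  regs: r0:14,r1:Add2,r2:Add1,r3:120,r4:120
  c14: CDB Add1=-106; issue ADD r4<-Add1  regs: r0:14,r1:Add2,r2:-106,r3:120,r4:Add1
  c15: issue ADD r1<-Add3  regs: r0:14,r1:Add3,r2:-106,r3:120,r4:Add1
  c16: CDB Add1=240; issue MUL r0<-Mul2  regs: r0:Mul2,r1:Add3,r2:-106,r3:120,r4:240
  c17: CDB Add2=-92  regs: r0:Mul2,r1:Add3,r2:-106,r3:120,r4:240
  c18: CDB Add3=134  regs: r0:Mul2,r1:134,r2:-106,r3:120,r4:240
  c19: CDB Mul1=576  regs: r0:Mul2,r1:134,r2:-106,r3:120,r4:240
  c20: -  regs: r0:Mul2,r1:134,r2:-106,r3:120,r4:240
  c21: -  regs: r0:Mul2,r1:134,r2:-106,r3:120,r4:240
  c22: -  regs: r0:Mul2,r1:134,r2:-106,r3:120,r4:240
  c23: CDB Mul2=-14204  regs: r0:-14204,r1:134,r2:-106,r3:120,r4:240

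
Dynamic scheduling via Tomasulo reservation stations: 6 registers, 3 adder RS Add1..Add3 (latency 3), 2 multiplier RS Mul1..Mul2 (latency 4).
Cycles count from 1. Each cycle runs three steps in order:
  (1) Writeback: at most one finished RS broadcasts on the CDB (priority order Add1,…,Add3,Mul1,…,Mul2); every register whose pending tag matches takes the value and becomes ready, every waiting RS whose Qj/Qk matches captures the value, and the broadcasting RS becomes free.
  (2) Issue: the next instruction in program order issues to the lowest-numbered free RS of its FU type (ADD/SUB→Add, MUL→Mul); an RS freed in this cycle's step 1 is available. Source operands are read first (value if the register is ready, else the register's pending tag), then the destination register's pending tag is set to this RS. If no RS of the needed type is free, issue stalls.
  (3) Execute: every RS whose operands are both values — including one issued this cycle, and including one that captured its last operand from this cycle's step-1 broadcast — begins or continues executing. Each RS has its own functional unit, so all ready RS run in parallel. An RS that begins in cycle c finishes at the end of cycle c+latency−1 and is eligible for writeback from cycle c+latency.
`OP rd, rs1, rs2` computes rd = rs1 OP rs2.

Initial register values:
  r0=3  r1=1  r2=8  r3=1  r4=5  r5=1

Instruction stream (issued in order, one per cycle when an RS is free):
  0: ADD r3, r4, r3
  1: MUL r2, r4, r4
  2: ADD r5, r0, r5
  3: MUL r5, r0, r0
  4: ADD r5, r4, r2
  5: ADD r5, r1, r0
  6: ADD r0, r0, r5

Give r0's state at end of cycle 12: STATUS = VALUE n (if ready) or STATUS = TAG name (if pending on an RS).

c1: issue ADD r3<-Add1 | r0:3,r1:1,r2:8,r3:Add1,r4:5,r5:1
c2: issue MUL r2<-Mul1 | r0:3,r1:1,r2:Mul1,r3:Add1,r4:5,r5:1
c3: issue ADD r5<-Add2 | r0:3,r1:1,r2:Mul1,r3:Add1,r4:5,r5:Add2
c4: CDB Add1=6; issue MUL r5<-Mul2 | r0:3,r1:1,r2:Mul1,r3:6,r4:5,r5:Mul2
c5: issue ADD r5<-Add1 | r0:3,r1:1,r2:Mul1,r3:6,r4:5,r5:Add1
c6: CDB Add2=4; issue ADD r5<-Add2 | r0:3,r1:1,r2:Mul1,r3:6,r4:5,r5:Add2
c7: CDB Mul1=25; issue ADD r0<-Add3 | r0:Add3,r1:1,r2:25,r3:6,r4:5,r5:Add2
c8: CDB Mul2=9 | r0:Add3,r1:1,r2:25,r3:6,r4:5,r5:Add2
c9: CDB Add2=4 | r0:Add3,r1:1,r2:25,r3:6,r4:5,r5:4
c10: CDB Add1=30 | r0:Add3,r1:1,r2:25,r3:6,r4:5,r5:4
c11: - | r0:Add3,r1:1,r2:25,r3:6,r4:5,r5:4
c12: CDB Add3=7 | r0:7,r1:1,r2:25,r3:6,r4:5,r5:4

STATUS = VALUE 7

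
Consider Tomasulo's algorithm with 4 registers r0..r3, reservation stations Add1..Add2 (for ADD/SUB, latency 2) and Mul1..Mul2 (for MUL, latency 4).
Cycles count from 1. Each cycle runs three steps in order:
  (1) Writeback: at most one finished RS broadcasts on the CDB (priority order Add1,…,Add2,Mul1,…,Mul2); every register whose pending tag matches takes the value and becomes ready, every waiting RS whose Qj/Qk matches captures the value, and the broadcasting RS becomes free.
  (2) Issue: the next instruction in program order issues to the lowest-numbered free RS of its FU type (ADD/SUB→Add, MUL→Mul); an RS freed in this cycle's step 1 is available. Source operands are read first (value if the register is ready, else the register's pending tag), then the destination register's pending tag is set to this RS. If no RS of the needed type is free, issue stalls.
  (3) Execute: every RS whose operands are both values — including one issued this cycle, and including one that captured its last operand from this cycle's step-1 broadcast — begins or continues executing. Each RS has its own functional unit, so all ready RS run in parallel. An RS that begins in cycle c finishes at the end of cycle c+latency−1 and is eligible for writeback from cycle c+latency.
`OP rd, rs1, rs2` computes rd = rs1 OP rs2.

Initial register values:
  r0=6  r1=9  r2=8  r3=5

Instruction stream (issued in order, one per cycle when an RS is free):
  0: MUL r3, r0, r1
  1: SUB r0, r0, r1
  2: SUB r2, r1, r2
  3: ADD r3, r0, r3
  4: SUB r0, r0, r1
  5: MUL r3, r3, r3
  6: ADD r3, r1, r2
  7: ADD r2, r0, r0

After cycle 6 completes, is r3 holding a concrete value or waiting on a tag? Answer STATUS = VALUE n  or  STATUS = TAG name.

STATUS = TAG Mul1

cycle 1: issue MUL r3<-Mul1 // r0:6,r1:9,r2:8,r3:Mul1
cycle 2: issue SUB r0<-Add1 // r0:Add1,r1:9,r2:8,r3:Mul1
cycle 3: issue SUB r2<-Add2 // r0:Add1,r1:9,r2:Add2,r3:Mul1
cycle 4: CDB Add1=-3; issue ADD r3<-Add1 // r0:-3,r1:9,r2:Add2,r3:Add1
cycle 5: CDB Add2=1; issue SUB r0<-Add2 // r0:Add2,r1:9,r2:1,r3:Add1
cycle 6: CDB Mul1=54; issue MUL r3<-Mul1 // r0:Add2,r1:9,r2:1,r3:Mul1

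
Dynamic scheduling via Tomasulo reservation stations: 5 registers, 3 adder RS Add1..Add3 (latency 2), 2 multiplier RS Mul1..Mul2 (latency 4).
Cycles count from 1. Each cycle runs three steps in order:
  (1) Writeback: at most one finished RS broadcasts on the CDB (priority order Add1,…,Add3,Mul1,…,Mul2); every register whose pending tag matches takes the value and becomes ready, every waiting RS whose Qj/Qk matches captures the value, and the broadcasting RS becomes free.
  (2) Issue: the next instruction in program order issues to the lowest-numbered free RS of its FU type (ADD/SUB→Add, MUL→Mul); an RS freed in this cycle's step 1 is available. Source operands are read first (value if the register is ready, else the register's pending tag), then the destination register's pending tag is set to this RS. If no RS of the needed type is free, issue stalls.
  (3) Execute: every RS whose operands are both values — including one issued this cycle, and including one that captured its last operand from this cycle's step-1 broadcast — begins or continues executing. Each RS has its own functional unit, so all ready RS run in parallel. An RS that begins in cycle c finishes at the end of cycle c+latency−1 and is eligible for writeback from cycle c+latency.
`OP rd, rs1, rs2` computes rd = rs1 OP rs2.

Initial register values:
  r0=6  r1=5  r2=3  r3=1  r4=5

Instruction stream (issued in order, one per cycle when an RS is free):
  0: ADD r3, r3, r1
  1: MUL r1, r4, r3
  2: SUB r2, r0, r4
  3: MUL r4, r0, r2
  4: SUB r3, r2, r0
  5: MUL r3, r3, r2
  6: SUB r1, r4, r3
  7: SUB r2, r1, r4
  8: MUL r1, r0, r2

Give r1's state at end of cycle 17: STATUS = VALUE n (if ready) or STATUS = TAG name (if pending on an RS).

  c1: issue ADD r3<-Add1  regs: r0:6,r1:5,r2:3,r3:Add1,r4:5
  c2: issue MUL r1<-Mul1  regs: r0:6,r1:Mul1,r2:3,r3:Add1,r4:5
  c3: CDB Add1=6; issue SUB r2<-Add1  regs: r0:6,r1:Mul1,r2:Add1,r3:6,r4:5
  c4: issue MUL r4<-Mul2  regs: r0:6,r1:Mul1,r2:Add1,r3:6,r4:Mul2
  c5: CDB Add1=1; issue SUB r3<-Add1  regs: r0:6,r1:Mul1,r2:1,r3:Add1,r4:Mul2
  c6: stall  regs: r0:6,r1:Mul1,r2:1,r3:Add1,r4:Mul2
  c7: CDB Add1=-5; stall  regs: r0:6,r1:Mul1,r2:1,r3:-5,r4:Mul2
  c8: CDB Mul1=30; issue MUL r3<-Mul1  regs: r0:6,r1:30,r2:1,r3:Mul1,r4:Mul2
  c9: CDB Mul2=6; issue SUB r1<-Add1  regs: r0:6,r1:Add1,r2:1,r3:Mul1,r4:6
  c10: issue SUB r2<-Add2  regs: r0:6,r1:Add1,r2:Add2,r3:Mul1,r4:6
  c11: issue MUL r1<-Mul2  regs: r0:6,r1:Mul2,r2:Add2,r3:Mul1,r4:6
  c12: CDB Mul1=-5  regs: r0:6,r1:Mul2,r2:Add2,r3:-5,r4:6
  c13: -  regs: r0:6,r1:Mul2,r2:Add2,r3:-5,r4:6
  c14: CDB Add1=11  regs: r0:6,r1:Mul2,r2:Add2,r3:-5,r4:6
  c15: -  regs: r0:6,r1:Mul2,r2:Add2,r3:-5,r4:6
  c16: CDB Add2=5  regs: r0:6,r1:Mul2,r2:5,r3:-5,r4:6
  c17: -  regs: r0:6,r1:Mul2,r2:5,r3:-5,r4:6

STATUS = TAG Mul2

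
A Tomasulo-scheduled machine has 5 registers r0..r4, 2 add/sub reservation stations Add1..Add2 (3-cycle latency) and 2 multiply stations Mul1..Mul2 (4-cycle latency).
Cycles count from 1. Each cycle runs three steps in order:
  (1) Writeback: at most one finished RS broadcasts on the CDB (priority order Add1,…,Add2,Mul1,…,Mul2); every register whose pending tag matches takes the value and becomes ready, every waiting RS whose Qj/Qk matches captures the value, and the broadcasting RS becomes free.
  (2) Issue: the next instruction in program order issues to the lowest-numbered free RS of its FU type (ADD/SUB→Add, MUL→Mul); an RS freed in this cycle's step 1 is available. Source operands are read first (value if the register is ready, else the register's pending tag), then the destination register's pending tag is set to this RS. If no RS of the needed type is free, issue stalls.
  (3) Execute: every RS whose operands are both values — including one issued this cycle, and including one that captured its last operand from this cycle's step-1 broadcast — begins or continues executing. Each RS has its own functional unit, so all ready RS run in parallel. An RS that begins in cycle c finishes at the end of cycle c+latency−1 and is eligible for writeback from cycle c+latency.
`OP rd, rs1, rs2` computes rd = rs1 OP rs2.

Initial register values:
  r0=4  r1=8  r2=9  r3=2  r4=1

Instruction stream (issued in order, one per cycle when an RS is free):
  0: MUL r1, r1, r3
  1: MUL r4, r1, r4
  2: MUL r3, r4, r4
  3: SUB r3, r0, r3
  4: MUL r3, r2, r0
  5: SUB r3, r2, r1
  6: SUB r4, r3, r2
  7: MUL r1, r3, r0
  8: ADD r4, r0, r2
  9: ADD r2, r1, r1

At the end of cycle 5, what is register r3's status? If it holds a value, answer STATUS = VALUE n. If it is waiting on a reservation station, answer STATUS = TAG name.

STATUS = TAG Mul1

cycle 1: issue MUL r1<-Mul1 // r0:4,r1:Mul1,r2:9,r3:2,r4:1
cycle 2: issue MUL r4<-Mul2 // r0:4,r1:Mul1,r2:9,r3:2,r4:Mul2
cycle 3: stall // r0:4,r1:Mul1,r2:9,r3:2,r4:Mul2
cycle 4: stall // r0:4,r1:Mul1,r2:9,r3:2,r4:Mul2
cycle 5: CDB Mul1=16; issue MUL r3<-Mul1 // r0:4,r1:16,r2:9,r3:Mul1,r4:Mul2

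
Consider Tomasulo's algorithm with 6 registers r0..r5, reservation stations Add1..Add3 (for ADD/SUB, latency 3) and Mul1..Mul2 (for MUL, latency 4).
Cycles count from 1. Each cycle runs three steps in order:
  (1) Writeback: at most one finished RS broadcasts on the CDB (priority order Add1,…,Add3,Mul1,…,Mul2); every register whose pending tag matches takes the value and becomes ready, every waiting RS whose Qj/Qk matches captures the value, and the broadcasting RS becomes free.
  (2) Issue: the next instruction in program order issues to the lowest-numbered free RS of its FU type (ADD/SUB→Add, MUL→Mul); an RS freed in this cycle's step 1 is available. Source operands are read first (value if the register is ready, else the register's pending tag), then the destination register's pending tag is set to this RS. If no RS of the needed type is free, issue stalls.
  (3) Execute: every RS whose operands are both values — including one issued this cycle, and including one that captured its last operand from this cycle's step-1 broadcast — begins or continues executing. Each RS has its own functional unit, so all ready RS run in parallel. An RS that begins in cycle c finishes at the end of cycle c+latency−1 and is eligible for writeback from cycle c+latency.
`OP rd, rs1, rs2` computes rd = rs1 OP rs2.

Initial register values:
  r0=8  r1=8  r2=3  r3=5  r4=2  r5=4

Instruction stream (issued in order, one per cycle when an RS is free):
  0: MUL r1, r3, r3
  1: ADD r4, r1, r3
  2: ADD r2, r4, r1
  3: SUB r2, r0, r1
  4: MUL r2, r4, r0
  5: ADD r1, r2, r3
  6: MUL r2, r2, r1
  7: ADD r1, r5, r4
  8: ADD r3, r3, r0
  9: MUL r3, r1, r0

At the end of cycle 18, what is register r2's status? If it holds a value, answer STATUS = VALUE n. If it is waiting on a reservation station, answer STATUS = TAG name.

STATUS = TAG Mul2

  c1: issue MUL r1<-Mul1  regs: r0:8,r1:Mul1,r2:3,r3:5,r4:2,r5:4
  c2: issue ADD r4<-Add1  regs: r0:8,r1:Mul1,r2:3,r3:5,r4:Add1,r5:4
  c3: issue ADD r2<-Add2  regs: r0:8,r1:Mul1,r2:Add2,r3:5,r4:Add1,r5:4
  c4: issue SUB r2<-Add3  regs: r0:8,r1:Mul1,r2:Add3,r3:5,r4:Add1,r5:4
  c5: CDB Mul1=25; issue MUL r2<-Mul1  regs: r0:8,r1:25,r2:Mul1,r3:5,r4:Add1,r5:4
  c6: stall  regs: r0:8,r1:25,r2:Mul1,r3:5,r4:Add1,r5:4
  c7: stall  regs: r0:8,r1:25,r2:Mul1,r3:5,r4:Add1,r5:4
  c8: CDB Add1=30; issue ADD r1<-Add1  regs: r0:8,r1:Add1,r2:Mul1,r3:5,r4:30,r5:4
  c9: CDB Add3=-17; issue MUL r2<-Mul2  regs: r0:8,r1:Add1,r2:Mul2,r3:5,r4:30,r5:4
  c10: issue ADD r1<-Add3  regs: r0:8,r1:Add3,r2:Mul2,r3:5,r4:30,r5:4
  c11: CDB Add2=55; issue ADD r3<-Add2  regs: r0:8,r1:Add3,r2:Mul2,r3:Add2,r4:30,r5:4
  c12: CDB Mul1=240; issue MUL r3<-Mul1  regs: r0:8,r1:Add3,r2:Mul2,r3:Mul1,r4:30,r5:4
  c13: CDB Add3=34  regs: r0:8,r1:34,r2:Mul2,r3:Mul1,r4:30,r5:4
  c14: CDB Add2=13  regs: r0:8,r1:34,r2:Mul2,r3:Mul1,r4:30,r5:4
  c15: CDB Add1=245  regs: r0:8,r1:34,r2:Mul2,r3:Mul1,r4:30,r5:4
  c16: -  regs: r0:8,r1:34,r2:Mul2,r3:Mul1,r4:30,r5:4
  c17: CDB Mul1=272  regs: r0:8,r1:34,r2:Mul2,r3:272,r4:30,r5:4
  c18: -  regs: r0:8,r1:34,r2:Mul2,r3:272,r4:30,r5:4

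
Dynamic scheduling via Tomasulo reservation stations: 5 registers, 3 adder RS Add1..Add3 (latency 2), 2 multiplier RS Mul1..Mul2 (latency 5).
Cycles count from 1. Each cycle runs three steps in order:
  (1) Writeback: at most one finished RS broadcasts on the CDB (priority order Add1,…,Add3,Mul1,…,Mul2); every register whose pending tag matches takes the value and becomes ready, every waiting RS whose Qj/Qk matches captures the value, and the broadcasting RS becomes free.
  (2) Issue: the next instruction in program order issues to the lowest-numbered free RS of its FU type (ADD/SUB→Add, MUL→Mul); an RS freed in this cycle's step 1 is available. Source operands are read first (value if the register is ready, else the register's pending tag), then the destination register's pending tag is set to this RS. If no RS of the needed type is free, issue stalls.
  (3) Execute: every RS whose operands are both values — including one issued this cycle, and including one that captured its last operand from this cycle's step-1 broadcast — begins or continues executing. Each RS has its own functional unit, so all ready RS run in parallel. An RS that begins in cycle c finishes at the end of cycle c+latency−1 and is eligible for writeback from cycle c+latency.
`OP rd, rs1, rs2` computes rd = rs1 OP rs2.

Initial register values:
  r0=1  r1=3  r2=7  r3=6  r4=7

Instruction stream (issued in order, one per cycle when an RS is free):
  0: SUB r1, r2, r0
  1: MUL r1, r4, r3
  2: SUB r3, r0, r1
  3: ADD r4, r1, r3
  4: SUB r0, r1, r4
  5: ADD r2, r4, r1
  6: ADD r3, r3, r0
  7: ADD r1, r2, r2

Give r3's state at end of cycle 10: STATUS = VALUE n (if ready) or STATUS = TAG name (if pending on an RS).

  c1: issue SUB r1<-Add1  regs: r0:1,r1:Add1,r2:7,r3:6,r4:7
  c2: issue MUL r1<-Mul1  regs: r0:1,r1:Mul1,r2:7,r3:6,r4:7
  c3: CDB Add1=6; issue SUB r3<-Add1  regs: r0:1,r1:Mul1,r2:7,r3:Add1,r4:7
  c4: issue ADD r4<-Add2  regs: r0:1,r1:Mul1,r2:7,r3:Add1,r4:Add2
  c5: issue SUB r0<-Add3  regs: r0:Add3,r1:Mul1,r2:7,r3:Add1,r4:Add2
  c6: stall  regs: r0:Add3,r1:Mul1,r2:7,r3:Add1,r4:Add2
  c7: CDB Mul1=42; stall  regs: r0:Add3,r1:42,r2:7,r3:Add1,r4:Add2
  c8: stall  regs: r0:Add3,r1:42,r2:7,r3:Add1,r4:Add2
  c9: CDB Add1=-41; issue ADD r2<-Add1  regs: r0:Add3,r1:42,r2:Add1,r3:-41,r4:Add2
  c10: stall  regs: r0:Add3,r1:42,r2:Add1,r3:-41,r4:Add2

STATUS = VALUE -41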